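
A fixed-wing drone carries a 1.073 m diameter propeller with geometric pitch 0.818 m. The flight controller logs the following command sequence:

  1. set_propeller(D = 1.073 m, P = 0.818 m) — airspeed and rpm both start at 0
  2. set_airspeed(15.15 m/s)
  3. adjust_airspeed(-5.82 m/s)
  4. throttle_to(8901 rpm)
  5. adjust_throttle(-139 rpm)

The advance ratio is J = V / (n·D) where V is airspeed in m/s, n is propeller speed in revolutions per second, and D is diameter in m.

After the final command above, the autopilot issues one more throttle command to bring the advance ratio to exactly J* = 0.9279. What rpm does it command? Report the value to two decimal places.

rpm = 562.25

set_propeller: D = 1.073 m, P = 0.818 m (p = P/D = 0.762349); state ← (V=0, rpm=0)
set_airspeed(15.15): V ← 15.15 m/s
adjust_airspeed(-5.82): V ← 15.15 -5.82 = 9.33 m/s
throttle_to(8901): rpm ← 8901
adjust_throttle(-139): rpm ← 8901 -139 = 8762
final state: V = 9.33 m/s, rpm = 8762 → n = rpm/60 = 146.033333 rev/s
target J* = 0.9279; solve J* = V/(n·D) for n: n = V/(J*·D) = 9.33/(0.9279 × 1.073) = 9.370888 rev/s
rpm = 60·n = 562.253280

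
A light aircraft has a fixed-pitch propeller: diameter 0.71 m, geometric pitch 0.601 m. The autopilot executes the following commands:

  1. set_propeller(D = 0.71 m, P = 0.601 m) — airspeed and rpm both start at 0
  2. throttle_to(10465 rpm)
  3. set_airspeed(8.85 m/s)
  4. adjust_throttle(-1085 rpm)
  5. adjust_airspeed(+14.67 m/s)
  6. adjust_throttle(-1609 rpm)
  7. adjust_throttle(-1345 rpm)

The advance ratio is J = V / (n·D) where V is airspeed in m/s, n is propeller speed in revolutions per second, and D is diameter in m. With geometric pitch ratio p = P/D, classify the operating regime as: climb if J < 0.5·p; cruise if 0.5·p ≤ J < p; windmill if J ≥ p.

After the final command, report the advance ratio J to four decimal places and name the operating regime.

set_propeller: D = 0.71 m, P = 0.601 m (p = P/D = 0.846479); state ← (V=0, rpm=0)
throttle_to(10465): rpm ← 10465
set_airspeed(8.85): V ← 8.85 m/s
adjust_throttle(-1085): rpm ← 10465 -1085 = 9380
adjust_airspeed(+14.67): V ← 8.85 +14.67 = 23.52 m/s
adjust_throttle(-1609): rpm ← 9380 -1609 = 7771
adjust_throttle(-1345): rpm ← 7771 -1345 = 6426
final state: V = 23.52 m/s, rpm = 6426 → n = rpm/60 = 107.100000 rev/s
J = V / (n·D) = 23.52 / (107.100000 × 0.71) = 0.309307
regime bands: climb J<0.4232 | cruise [0.4232, 0.8465) | windmill J≥0.8465
J = 0.3093 → climb

J = 0.3093, regime = climb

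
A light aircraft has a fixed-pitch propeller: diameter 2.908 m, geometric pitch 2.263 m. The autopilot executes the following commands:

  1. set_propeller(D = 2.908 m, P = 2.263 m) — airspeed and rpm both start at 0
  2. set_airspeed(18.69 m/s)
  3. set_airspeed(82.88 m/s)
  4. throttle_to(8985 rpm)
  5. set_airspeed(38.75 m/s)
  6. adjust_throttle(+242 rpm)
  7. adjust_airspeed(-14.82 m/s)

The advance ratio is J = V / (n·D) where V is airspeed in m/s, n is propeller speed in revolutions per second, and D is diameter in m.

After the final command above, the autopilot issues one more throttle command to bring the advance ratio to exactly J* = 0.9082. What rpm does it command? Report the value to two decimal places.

set_propeller: D = 2.908 m, P = 2.263 m (p = P/D = 0.778198); state ← (V=0, rpm=0)
set_airspeed(18.69): V ← 18.69 m/s
set_airspeed(82.88): V ← 82.88 m/s
throttle_to(8985): rpm ← 8985
set_airspeed(38.75): V ← 38.75 m/s
adjust_throttle(+242): rpm ← 8985 +242 = 9227
adjust_airspeed(-14.82): V ← 38.75 -14.82 = 23.93 m/s
final state: V = 23.93 m/s, rpm = 9227 → n = rpm/60 = 153.783333 rev/s
target J* = 0.9082; solve J* = V/(n·D) for n: n = V/(J*·D) = 23.93/(0.9082 × 2.908) = 9.060805 rev/s
rpm = 60·n = 543.648319

rpm = 543.65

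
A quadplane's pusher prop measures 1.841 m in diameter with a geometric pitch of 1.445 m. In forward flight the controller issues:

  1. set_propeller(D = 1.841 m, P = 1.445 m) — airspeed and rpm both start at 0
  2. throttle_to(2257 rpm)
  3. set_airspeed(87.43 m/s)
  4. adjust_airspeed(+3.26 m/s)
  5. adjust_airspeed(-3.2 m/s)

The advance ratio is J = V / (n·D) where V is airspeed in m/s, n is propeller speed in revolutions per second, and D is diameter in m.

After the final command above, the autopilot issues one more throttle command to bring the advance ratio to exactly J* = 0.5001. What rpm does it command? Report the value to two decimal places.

rpm = 5701.63

set_propeller: D = 1.841 m, P = 1.445 m (p = P/D = 0.784900); state ← (V=0, rpm=0)
throttle_to(2257): rpm ← 2257
set_airspeed(87.43): V ← 87.43 m/s
adjust_airspeed(+3.26): V ← 87.43 +3.26 = 90.69 m/s
adjust_airspeed(-3.2): V ← 90.69 -3.2 = 87.49 m/s
final state: V = 87.49 m/s, rpm = 2257 → n = rpm/60 = 37.616667 rev/s
target J* = 0.5001; solve J* = V/(n·D) for n: n = V/(J*·D) = 87.49/(0.5001 × 1.841) = 95.027165 rev/s
rpm = 60·n = 5701.629908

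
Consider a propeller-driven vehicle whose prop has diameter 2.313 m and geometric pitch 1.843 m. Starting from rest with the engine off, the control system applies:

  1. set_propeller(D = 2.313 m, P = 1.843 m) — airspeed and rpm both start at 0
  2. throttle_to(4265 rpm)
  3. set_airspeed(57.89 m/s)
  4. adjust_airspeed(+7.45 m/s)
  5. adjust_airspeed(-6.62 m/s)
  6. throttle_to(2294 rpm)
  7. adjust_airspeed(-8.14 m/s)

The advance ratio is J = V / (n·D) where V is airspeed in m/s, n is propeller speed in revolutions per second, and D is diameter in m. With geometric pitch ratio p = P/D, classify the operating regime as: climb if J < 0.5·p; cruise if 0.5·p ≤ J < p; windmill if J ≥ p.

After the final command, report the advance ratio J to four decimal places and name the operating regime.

set_propeller: D = 2.313 m, P = 1.843 m (p = P/D = 0.796801); state ← (V=0, rpm=0)
throttle_to(4265): rpm ← 4265
set_airspeed(57.89): V ← 57.89 m/s
adjust_airspeed(+7.45): V ← 57.89 +7.45 = 65.34 m/s
adjust_airspeed(-6.62): V ← 65.34 -6.62 = 58.72 m/s
throttle_to(2294): rpm ← 2294
adjust_airspeed(-8.14): V ← 58.72 -8.14 = 50.58 m/s
final state: V = 50.58 m/s, rpm = 2294 → n = rpm/60 = 38.233333 rev/s
J = V / (n·D) = 50.58 / (38.233333 × 2.313) = 0.571954
regime bands: climb J<0.3984 | cruise [0.3984, 0.7968) | windmill J≥0.7968
J = 0.5720 → cruise

J = 0.5720, regime = cruise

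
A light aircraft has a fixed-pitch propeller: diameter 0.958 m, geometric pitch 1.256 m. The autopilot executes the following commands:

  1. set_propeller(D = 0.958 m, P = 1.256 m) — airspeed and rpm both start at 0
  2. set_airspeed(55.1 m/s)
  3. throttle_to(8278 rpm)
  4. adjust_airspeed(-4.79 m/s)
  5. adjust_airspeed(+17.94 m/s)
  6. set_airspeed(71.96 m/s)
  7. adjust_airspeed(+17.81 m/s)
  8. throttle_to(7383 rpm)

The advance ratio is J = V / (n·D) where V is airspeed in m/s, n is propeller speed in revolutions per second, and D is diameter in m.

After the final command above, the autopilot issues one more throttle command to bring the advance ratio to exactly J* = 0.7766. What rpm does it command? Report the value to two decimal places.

rpm = 7239.68

set_propeller: D = 0.958 m, P = 1.256 m (p = P/D = 1.311065); state ← (V=0, rpm=0)
set_airspeed(55.1): V ← 55.1 m/s
throttle_to(8278): rpm ← 8278
adjust_airspeed(-4.79): V ← 55.1 -4.79 = 50.31 m/s
adjust_airspeed(+17.94): V ← 50.31 +17.94 = 68.25 m/s
set_airspeed(71.96): V ← 71.96 m/s
adjust_airspeed(+17.81): V ← 71.96 +17.81 = 89.77 m/s
throttle_to(7383): rpm ← 7383
final state: V = 89.77 m/s, rpm = 7383 → n = rpm/60 = 123.050000 rev/s
target J* = 0.7766; solve J* = V/(n·D) for n: n = V/(J*·D) = 89.77/(0.7766 × 0.958) = 120.661392 rev/s
rpm = 60·n = 7239.683498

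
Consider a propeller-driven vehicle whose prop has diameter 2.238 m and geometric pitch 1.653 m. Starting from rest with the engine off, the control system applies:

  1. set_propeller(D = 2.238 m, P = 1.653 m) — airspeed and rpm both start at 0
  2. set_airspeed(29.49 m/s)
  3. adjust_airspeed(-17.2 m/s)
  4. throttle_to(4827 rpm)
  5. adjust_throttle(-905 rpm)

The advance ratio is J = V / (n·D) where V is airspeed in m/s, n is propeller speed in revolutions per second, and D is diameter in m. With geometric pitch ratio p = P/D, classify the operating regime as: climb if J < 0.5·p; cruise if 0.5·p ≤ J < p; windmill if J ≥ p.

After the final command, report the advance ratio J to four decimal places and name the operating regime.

set_propeller: D = 2.238 m, P = 1.653 m (p = P/D = 0.738606); state ← (V=0, rpm=0)
set_airspeed(29.49): V ← 29.49 m/s
adjust_airspeed(-17.2): V ← 29.49 -17.2 = 12.29 m/s
throttle_to(4827): rpm ← 4827
adjust_throttle(-905): rpm ← 4827 -905 = 3922
final state: V = 12.29 m/s, rpm = 3922 → n = rpm/60 = 65.366667 rev/s
J = V / (n·D) = 12.29 / (65.366667 × 2.238) = 0.084011
regime bands: climb J<0.3693 | cruise [0.3693, 0.7386) | windmill J≥0.7386
J = 0.0840 → climb

J = 0.0840, regime = climb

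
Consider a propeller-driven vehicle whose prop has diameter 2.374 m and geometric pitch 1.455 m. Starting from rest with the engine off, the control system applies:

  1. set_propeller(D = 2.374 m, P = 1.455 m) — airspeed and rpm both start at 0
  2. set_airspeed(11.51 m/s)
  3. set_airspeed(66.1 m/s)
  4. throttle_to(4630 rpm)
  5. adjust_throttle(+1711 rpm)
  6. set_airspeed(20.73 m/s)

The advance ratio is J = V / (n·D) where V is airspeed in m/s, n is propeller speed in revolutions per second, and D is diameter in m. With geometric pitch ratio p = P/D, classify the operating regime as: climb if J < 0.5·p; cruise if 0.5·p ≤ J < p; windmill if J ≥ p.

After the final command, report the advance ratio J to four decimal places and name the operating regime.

set_propeller: D = 2.374 m, P = 1.455 m (p = P/D = 0.612890); state ← (V=0, rpm=0)
set_airspeed(11.51): V ← 11.51 m/s
set_airspeed(66.1): V ← 66.1 m/s
throttle_to(4630): rpm ← 4630
adjust_throttle(+1711): rpm ← 4630 +1711 = 6341
set_airspeed(20.73): V ← 20.73 m/s
final state: V = 20.73 m/s, rpm = 6341 → n = rpm/60 = 105.683333 rev/s
J = V / (n·D) = 20.73 / (105.683333 × 2.374) = 0.082625
regime bands: climb J<0.3064 | cruise [0.3064, 0.6129) | windmill J≥0.6129
J = 0.0826 → climb

J = 0.0826, regime = climb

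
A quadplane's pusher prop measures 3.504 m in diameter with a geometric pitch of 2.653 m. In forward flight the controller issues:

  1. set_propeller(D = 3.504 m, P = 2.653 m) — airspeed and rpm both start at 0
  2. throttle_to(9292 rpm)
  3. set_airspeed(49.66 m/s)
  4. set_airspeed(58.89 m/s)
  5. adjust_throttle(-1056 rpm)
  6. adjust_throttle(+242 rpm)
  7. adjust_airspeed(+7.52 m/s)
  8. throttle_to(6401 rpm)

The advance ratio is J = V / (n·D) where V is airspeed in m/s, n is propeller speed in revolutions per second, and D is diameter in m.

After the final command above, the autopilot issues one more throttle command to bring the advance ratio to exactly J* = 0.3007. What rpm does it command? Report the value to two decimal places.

rpm = 3781.70

set_propeller: D = 3.504 m, P = 2.653 m (p = P/D = 0.757135); state ← (V=0, rpm=0)
throttle_to(9292): rpm ← 9292
set_airspeed(49.66): V ← 49.66 m/s
set_airspeed(58.89): V ← 58.89 m/s
adjust_throttle(-1056): rpm ← 9292 -1056 = 8236
adjust_throttle(+242): rpm ← 8236 +242 = 8478
adjust_airspeed(+7.52): V ← 58.89 +7.52 = 66.41 m/s
throttle_to(6401): rpm ← 6401
final state: V = 66.41 m/s, rpm = 6401 → n = rpm/60 = 106.683333 rev/s
target J* = 0.3007; solve J* = V/(n·D) for n: n = V/(J*·D) = 66.41/(0.3007 × 3.504) = 63.028352 rev/s
rpm = 60·n = 3781.701145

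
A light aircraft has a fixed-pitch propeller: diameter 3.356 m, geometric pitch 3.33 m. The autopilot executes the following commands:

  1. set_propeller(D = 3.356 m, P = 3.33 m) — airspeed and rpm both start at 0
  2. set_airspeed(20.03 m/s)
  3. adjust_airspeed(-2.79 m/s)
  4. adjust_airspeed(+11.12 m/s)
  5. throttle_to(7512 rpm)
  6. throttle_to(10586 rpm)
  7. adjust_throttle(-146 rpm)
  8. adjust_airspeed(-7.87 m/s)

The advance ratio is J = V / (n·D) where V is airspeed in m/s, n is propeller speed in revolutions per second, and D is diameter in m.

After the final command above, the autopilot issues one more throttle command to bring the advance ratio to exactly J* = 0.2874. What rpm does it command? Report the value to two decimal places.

set_propeller: D = 3.356 m, P = 3.33 m (p = P/D = 0.992253); state ← (V=0, rpm=0)
set_airspeed(20.03): V ← 20.03 m/s
adjust_airspeed(-2.79): V ← 20.03 -2.79 = 17.24 m/s
adjust_airspeed(+11.12): V ← 17.24 +11.12 = 28.36 m/s
throttle_to(7512): rpm ← 7512
throttle_to(10586): rpm ← 10586
adjust_throttle(-146): rpm ← 10586 -146 = 10440
adjust_airspeed(-7.87): V ← 28.36 -7.87 = 20.49 m/s
final state: V = 20.49 m/s, rpm = 10440 → n = rpm/60 = 174.000000 rev/s
target J* = 0.2874; solve J* = V/(n·D) for n: n = V/(J*·D) = 20.49/(0.2874 × 3.356) = 21.243851 rev/s
rpm = 60·n = 1274.631047

rpm = 1274.63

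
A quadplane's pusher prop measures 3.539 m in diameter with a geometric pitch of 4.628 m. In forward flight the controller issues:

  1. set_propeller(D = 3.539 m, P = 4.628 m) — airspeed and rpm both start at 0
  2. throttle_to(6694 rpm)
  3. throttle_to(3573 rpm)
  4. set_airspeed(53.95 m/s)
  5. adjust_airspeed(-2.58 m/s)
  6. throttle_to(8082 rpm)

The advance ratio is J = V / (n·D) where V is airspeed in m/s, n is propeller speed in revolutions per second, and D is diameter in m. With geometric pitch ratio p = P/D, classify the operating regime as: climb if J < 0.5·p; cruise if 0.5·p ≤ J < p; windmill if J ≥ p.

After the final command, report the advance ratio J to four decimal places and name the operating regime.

J = 0.1078, regime = climb

set_propeller: D = 3.539 m, P = 4.628 m (p = P/D = 1.307714); state ← (V=0, rpm=0)
throttle_to(6694): rpm ← 6694
throttle_to(3573): rpm ← 3573
set_airspeed(53.95): V ← 53.95 m/s
adjust_airspeed(-2.58): V ← 53.95 -2.58 = 51.37 m/s
throttle_to(8082): rpm ← 8082
final state: V = 51.37 m/s, rpm = 8082 → n = rpm/60 = 134.700000 rev/s
J = V / (n·D) = 51.37 / (134.700000 × 3.539) = 0.107761
regime bands: climb J<0.6539 | cruise [0.6539, 1.3077) | windmill J≥1.3077
J = 0.1078 → climb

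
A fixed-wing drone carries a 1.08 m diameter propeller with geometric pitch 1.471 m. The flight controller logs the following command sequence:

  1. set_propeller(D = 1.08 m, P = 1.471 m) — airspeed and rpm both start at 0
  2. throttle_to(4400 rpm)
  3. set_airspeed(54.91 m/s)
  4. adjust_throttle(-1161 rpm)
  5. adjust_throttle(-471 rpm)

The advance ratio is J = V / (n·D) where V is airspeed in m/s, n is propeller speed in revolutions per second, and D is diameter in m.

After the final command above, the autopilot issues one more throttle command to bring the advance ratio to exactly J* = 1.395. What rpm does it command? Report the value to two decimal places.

rpm = 2186.78

set_propeller: D = 1.08 m, P = 1.471 m (p = P/D = 1.362037); state ← (V=0, rpm=0)
throttle_to(4400): rpm ← 4400
set_airspeed(54.91): V ← 54.91 m/s
adjust_throttle(-1161): rpm ← 4400 -1161 = 3239
adjust_throttle(-471): rpm ← 3239 -471 = 2768
final state: V = 54.91 m/s, rpm = 2768 → n = rpm/60 = 46.133333 rev/s
target J* = 1.395; solve J* = V/(n·D) for n: n = V/(J*·D) = 54.91/(1.395 × 1.08) = 36.446303 rev/s
rpm = 60·n = 2186.778176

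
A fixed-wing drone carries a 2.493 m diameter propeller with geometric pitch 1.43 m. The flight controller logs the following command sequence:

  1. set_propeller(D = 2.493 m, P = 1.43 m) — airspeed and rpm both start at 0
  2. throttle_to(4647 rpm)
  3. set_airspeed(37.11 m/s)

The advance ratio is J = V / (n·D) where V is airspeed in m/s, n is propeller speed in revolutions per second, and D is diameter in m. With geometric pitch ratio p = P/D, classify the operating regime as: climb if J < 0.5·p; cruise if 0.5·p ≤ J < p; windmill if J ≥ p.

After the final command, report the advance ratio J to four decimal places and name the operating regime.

J = 0.1922, regime = climb

set_propeller: D = 2.493 m, P = 1.43 m (p = P/D = 0.573606); state ← (V=0, rpm=0)
throttle_to(4647): rpm ← 4647
set_airspeed(37.11): V ← 37.11 m/s
final state: V = 37.11 m/s, rpm = 4647 → n = rpm/60 = 77.450000 rev/s
J = V / (n·D) = 37.11 / (77.450000 × 2.493) = 0.192197
regime bands: climb J<0.2868 | cruise [0.2868, 0.5736) | windmill J≥0.5736
J = 0.1922 → climb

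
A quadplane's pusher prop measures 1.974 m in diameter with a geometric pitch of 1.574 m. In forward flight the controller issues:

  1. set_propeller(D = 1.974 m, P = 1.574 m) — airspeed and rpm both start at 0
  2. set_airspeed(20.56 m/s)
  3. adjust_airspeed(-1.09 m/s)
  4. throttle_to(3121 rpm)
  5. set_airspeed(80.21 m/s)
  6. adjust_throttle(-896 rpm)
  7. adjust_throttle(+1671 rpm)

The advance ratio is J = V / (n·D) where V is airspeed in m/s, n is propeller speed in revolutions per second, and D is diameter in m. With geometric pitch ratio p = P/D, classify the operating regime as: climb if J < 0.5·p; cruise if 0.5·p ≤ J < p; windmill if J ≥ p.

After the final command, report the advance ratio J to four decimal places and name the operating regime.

set_propeller: D = 1.974 m, P = 1.574 m (p = P/D = 0.797366); state ← (V=0, rpm=0)
set_airspeed(20.56): V ← 20.56 m/s
adjust_airspeed(-1.09): V ← 20.56 -1.09 = 19.47 m/s
throttle_to(3121): rpm ← 3121
set_airspeed(80.21): V ← 80.21 m/s
adjust_throttle(-896): rpm ← 3121 -896 = 2225
adjust_throttle(+1671): rpm ← 2225 +1671 = 3896
final state: V = 80.21 m/s, rpm = 3896 → n = rpm/60 = 64.933333 rev/s
J = V / (n·D) = 80.21 / (64.933333 × 1.974) = 0.625768
regime bands: climb J<0.3987 | cruise [0.3987, 0.7974) | windmill J≥0.7974
J = 0.6258 → cruise

J = 0.6258, regime = cruise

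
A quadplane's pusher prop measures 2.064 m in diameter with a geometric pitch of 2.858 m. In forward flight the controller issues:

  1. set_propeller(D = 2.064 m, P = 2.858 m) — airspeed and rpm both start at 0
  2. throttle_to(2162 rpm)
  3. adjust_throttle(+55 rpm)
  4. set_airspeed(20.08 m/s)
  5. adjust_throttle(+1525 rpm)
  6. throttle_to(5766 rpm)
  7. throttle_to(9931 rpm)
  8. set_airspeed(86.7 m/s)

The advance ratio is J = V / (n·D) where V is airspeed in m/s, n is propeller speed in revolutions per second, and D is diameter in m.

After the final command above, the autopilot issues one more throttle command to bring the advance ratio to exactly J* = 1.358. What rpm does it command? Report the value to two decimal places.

rpm = 1855.93

set_propeller: D = 2.064 m, P = 2.858 m (p = P/D = 1.384690); state ← (V=0, rpm=0)
throttle_to(2162): rpm ← 2162
adjust_throttle(+55): rpm ← 2162 +55 = 2217
set_airspeed(20.08): V ← 20.08 m/s
adjust_throttle(+1525): rpm ← 2217 +1525 = 3742
throttle_to(5766): rpm ← 5766
throttle_to(9931): rpm ← 9931
set_airspeed(86.7): V ← 86.7 m/s
final state: V = 86.7 m/s, rpm = 9931 → n = rpm/60 = 165.516667 rev/s
target J* = 1.358; solve J* = V/(n·D) for n: n = V/(J*·D) = 86.7/(1.358 × 2.064) = 30.932116 rev/s
rpm = 60·n = 1855.926979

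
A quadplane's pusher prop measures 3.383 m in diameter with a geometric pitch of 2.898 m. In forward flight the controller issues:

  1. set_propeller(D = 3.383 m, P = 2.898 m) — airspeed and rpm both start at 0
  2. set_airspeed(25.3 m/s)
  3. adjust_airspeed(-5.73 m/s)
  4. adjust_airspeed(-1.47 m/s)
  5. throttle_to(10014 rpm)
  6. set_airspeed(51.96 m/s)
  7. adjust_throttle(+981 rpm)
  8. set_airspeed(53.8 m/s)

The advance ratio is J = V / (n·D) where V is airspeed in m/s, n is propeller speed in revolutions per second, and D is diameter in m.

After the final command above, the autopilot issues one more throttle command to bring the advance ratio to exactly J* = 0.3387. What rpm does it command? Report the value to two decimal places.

rpm = 2817.19

set_propeller: D = 3.383 m, P = 2.898 m (p = P/D = 0.856636); state ← (V=0, rpm=0)
set_airspeed(25.3): V ← 25.3 m/s
adjust_airspeed(-5.73): V ← 25.3 -5.73 = 19.57 m/s
adjust_airspeed(-1.47): V ← 19.57 -1.47 = 18.1 m/s
throttle_to(10014): rpm ← 10014
set_airspeed(51.96): V ← 51.96 m/s
adjust_throttle(+981): rpm ← 10014 +981 = 10995
set_airspeed(53.8): V ← 53.8 m/s
final state: V = 53.8 m/s, rpm = 10995 → n = rpm/60 = 183.250000 rev/s
target J* = 0.3387; solve J* = V/(n·D) for n: n = V/(J*·D) = 53.8/(0.3387 × 3.383) = 46.953188 rev/s
rpm = 60·n = 2817.191255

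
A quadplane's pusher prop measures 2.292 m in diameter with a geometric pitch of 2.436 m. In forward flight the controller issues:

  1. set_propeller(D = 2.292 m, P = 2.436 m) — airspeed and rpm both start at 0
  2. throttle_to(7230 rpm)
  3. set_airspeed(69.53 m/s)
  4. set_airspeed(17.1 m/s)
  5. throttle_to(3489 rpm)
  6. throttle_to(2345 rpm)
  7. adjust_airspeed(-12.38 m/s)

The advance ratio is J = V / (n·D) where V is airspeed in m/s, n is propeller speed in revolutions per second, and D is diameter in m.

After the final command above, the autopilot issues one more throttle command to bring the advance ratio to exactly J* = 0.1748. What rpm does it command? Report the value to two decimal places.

set_propeller: D = 2.292 m, P = 2.436 m (p = P/D = 1.062827); state ← (V=0, rpm=0)
throttle_to(7230): rpm ← 7230
set_airspeed(69.53): V ← 69.53 m/s
set_airspeed(17.1): V ← 17.1 m/s
throttle_to(3489): rpm ← 3489
throttle_to(2345): rpm ← 2345
adjust_airspeed(-12.38): V ← 17.1 -12.38 = 4.72 m/s
final state: V = 4.72 m/s, rpm = 2345 → n = rpm/60 = 39.083333 rev/s
target J* = 0.1748; solve J* = V/(n·D) for n: n = V/(J*·D) = 4.72/(0.1748 × 2.292) = 11.781103 rev/s
rpm = 60·n = 706.866187

rpm = 706.87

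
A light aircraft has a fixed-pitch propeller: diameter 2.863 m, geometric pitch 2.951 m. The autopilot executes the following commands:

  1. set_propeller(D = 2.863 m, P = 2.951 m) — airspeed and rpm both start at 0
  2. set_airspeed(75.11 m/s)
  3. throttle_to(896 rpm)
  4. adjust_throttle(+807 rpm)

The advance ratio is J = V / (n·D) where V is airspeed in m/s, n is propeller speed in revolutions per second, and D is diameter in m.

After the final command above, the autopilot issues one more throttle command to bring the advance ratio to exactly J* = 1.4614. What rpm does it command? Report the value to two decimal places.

rpm = 1077.11

set_propeller: D = 2.863 m, P = 2.951 m (p = P/D = 1.030737); state ← (V=0, rpm=0)
set_airspeed(75.11): V ← 75.11 m/s
throttle_to(896): rpm ← 896
adjust_throttle(+807): rpm ← 896 +807 = 1703
final state: V = 75.11 m/s, rpm = 1703 → n = rpm/60 = 28.383333 rev/s
target J* = 1.4614; solve J* = V/(n·D) for n: n = V/(J*·D) = 75.11/(1.4614 × 2.863) = 17.951771 rev/s
rpm = 60·n = 1077.106288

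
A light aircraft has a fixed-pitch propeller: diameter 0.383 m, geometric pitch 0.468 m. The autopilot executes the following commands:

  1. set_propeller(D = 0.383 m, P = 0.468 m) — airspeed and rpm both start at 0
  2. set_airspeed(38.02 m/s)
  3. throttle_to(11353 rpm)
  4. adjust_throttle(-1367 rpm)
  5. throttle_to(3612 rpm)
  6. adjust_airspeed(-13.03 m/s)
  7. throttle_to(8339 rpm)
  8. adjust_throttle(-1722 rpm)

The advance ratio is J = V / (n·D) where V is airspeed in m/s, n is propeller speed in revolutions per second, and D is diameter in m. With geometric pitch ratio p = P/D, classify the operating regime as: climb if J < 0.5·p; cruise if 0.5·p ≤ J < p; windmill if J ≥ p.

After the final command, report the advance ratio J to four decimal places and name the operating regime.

set_propeller: D = 0.383 m, P = 0.468 m (p = P/D = 1.221932); state ← (V=0, rpm=0)
set_airspeed(38.02): V ← 38.02 m/s
throttle_to(11353): rpm ← 11353
adjust_throttle(-1367): rpm ← 11353 -1367 = 9986
throttle_to(3612): rpm ← 3612
adjust_airspeed(-13.03): V ← 38.02 -13.03 = 24.99 m/s
throttle_to(8339): rpm ← 8339
adjust_throttle(-1722): rpm ← 8339 -1722 = 6617
final state: V = 24.99 m/s, rpm = 6617 → n = rpm/60 = 110.283333 rev/s
J = V / (n·D) = 24.99 / (110.283333 × 0.383) = 0.591640
regime bands: climb J<0.6110 | cruise [0.6110, 1.2219) | windmill J≥1.2219
J = 0.5916 → climb

J = 0.5916, regime = climb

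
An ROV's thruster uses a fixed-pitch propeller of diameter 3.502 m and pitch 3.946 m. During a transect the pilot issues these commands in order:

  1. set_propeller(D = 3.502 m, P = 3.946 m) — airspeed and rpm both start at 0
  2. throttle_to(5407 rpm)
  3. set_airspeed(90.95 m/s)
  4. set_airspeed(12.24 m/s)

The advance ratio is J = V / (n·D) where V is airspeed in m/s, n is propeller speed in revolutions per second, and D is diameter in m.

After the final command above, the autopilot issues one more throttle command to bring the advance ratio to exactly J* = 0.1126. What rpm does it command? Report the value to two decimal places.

rpm = 1862.42

set_propeller: D = 3.502 m, P = 3.946 m (p = P/D = 1.126785); state ← (V=0, rpm=0)
throttle_to(5407): rpm ← 5407
set_airspeed(90.95): V ← 90.95 m/s
set_airspeed(12.24): V ← 12.24 m/s
final state: V = 12.24 m/s, rpm = 5407 → n = rpm/60 = 90.116667 rev/s
target J* = 0.1126; solve J* = V/(n·D) for n: n = V/(J*·D) = 12.24/(0.1126 × 3.502) = 31.040370 rev/s
rpm = 60·n = 1862.422184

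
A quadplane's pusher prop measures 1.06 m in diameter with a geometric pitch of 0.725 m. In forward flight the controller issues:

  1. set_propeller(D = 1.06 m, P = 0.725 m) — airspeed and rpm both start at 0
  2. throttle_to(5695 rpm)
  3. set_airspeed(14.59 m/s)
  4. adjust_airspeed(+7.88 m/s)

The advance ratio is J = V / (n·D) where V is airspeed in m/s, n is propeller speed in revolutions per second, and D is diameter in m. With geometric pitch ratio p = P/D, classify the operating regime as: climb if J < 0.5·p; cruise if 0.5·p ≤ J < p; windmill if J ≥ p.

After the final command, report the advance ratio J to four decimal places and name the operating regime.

J = 0.2233, regime = climb

set_propeller: D = 1.06 m, P = 0.725 m (p = P/D = 0.683962); state ← (V=0, rpm=0)
throttle_to(5695): rpm ← 5695
set_airspeed(14.59): V ← 14.59 m/s
adjust_airspeed(+7.88): V ← 14.59 +7.88 = 22.47 m/s
final state: V = 22.47 m/s, rpm = 5695 → n = rpm/60 = 94.916667 rev/s
J = V / (n·D) = 22.47 / (94.916667 × 1.06) = 0.223334
regime bands: climb J<0.3420 | cruise [0.3420, 0.6840) | windmill J≥0.6840
J = 0.2233 → climb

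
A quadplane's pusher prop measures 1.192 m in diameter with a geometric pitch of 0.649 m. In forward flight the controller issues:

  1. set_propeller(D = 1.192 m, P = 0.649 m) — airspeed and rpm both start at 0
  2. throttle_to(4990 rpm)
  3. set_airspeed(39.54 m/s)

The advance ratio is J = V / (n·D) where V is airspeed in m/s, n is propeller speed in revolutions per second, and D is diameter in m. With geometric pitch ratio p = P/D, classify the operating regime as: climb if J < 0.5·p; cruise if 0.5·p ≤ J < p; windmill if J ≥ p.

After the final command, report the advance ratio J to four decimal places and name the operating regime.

J = 0.3989, regime = cruise

set_propeller: D = 1.192 m, P = 0.649 m (p = P/D = 0.544463); state ← (V=0, rpm=0)
throttle_to(4990): rpm ← 4990
set_airspeed(39.54): V ← 39.54 m/s
final state: V = 39.54 m/s, rpm = 4990 → n = rpm/60 = 83.166667 rev/s
J = V / (n·D) = 39.54 / (83.166667 × 1.192) = 0.398851
regime bands: climb J<0.2722 | cruise [0.2722, 0.5445) | windmill J≥0.5445
J = 0.3989 → cruise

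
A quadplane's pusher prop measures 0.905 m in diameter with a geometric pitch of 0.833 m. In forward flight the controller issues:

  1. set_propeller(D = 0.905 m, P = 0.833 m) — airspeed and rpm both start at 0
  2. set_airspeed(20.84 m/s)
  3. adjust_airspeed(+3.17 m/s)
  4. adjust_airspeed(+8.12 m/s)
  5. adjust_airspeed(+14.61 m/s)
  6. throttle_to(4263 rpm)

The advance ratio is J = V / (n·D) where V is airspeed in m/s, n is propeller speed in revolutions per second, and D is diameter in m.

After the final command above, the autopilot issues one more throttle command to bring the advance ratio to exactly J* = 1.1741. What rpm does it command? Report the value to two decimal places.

rpm = 2639.29

set_propeller: D = 0.905 m, P = 0.833 m (p = P/D = 0.920442); state ← (V=0, rpm=0)
set_airspeed(20.84): V ← 20.84 m/s
adjust_airspeed(+3.17): V ← 20.84 +3.17 = 24.01 m/s
adjust_airspeed(+8.12): V ← 24.01 +8.12 = 32.13 m/s
adjust_airspeed(+14.61): V ← 32.13 +14.61 = 46.74 m/s
throttle_to(4263): rpm ← 4263
final state: V = 46.74 m/s, rpm = 4263 → n = rpm/60 = 71.050000 rev/s
target J* = 1.1741; solve J* = V/(n·D) for n: n = V/(J*·D) = 46.74/(1.1741 × 0.905) = 43.988084 rev/s
rpm = 60·n = 2639.285010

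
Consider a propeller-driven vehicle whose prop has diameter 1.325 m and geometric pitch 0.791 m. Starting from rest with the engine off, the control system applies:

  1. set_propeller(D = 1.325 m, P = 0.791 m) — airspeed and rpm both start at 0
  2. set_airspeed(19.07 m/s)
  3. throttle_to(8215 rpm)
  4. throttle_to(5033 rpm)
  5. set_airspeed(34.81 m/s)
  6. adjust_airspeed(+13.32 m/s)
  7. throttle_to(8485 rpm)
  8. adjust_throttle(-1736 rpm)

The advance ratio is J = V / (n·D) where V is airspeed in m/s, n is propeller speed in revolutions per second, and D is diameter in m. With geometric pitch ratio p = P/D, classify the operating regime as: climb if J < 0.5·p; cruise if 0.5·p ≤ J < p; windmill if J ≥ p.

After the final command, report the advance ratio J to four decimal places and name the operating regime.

J = 0.3229, regime = cruise

set_propeller: D = 1.325 m, P = 0.791 m (p = P/D = 0.596981); state ← (V=0, rpm=0)
set_airspeed(19.07): V ← 19.07 m/s
throttle_to(8215): rpm ← 8215
throttle_to(5033): rpm ← 5033
set_airspeed(34.81): V ← 34.81 m/s
adjust_airspeed(+13.32): V ← 34.81 +13.32 = 48.13 m/s
throttle_to(8485): rpm ← 8485
adjust_throttle(-1736): rpm ← 8485 -1736 = 6749
final state: V = 48.13 m/s, rpm = 6749 → n = rpm/60 = 112.483333 rev/s
J = V / (n·D) = 48.13 / (112.483333 × 1.325) = 0.322933
regime bands: climb J<0.2985 | cruise [0.2985, 0.5970) | windmill J≥0.5970
J = 0.3229 → cruise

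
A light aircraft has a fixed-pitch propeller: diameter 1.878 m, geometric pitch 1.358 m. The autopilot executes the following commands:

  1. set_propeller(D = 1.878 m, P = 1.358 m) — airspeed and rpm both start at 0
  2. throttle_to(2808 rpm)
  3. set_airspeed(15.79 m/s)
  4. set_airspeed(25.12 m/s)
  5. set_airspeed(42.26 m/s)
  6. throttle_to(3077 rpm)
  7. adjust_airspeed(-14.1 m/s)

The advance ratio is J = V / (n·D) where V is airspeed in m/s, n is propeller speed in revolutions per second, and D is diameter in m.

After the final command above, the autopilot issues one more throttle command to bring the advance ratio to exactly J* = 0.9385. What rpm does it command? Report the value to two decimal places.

set_propeller: D = 1.878 m, P = 1.358 m (p = P/D = 0.723110); state ← (V=0, rpm=0)
throttle_to(2808): rpm ← 2808
set_airspeed(15.79): V ← 15.79 m/s
set_airspeed(25.12): V ← 25.12 m/s
set_airspeed(42.26): V ← 42.26 m/s
throttle_to(3077): rpm ← 3077
adjust_airspeed(-14.1): V ← 42.26 -14.1 = 28.16 m/s
final state: V = 28.16 m/s, rpm = 3077 → n = rpm/60 = 51.283333 rev/s
target J* = 0.9385; solve J* = V/(n·D) for n: n = V/(J*·D) = 28.16/(0.9385 × 1.878) = 15.977278 rev/s
rpm = 60·n = 958.636666

rpm = 958.64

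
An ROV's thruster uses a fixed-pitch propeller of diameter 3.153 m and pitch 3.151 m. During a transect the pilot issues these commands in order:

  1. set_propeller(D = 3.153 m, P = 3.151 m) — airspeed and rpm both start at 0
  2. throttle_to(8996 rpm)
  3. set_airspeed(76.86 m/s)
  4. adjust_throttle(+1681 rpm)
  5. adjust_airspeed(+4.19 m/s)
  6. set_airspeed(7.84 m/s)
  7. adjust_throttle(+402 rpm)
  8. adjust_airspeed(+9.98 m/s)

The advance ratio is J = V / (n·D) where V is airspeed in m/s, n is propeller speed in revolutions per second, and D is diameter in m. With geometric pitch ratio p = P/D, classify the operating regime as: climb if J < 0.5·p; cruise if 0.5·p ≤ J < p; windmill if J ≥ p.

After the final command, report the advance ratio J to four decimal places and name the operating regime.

J = 0.0306, regime = climb

set_propeller: D = 3.153 m, P = 3.151 m (p = P/D = 0.999366); state ← (V=0, rpm=0)
throttle_to(8996): rpm ← 8996
set_airspeed(76.86): V ← 76.86 m/s
adjust_throttle(+1681): rpm ← 8996 +1681 = 10677
adjust_airspeed(+4.19): V ← 76.86 +4.19 = 81.05 m/s
set_airspeed(7.84): V ← 7.84 m/s
adjust_throttle(+402): rpm ← 10677 +402 = 11079
adjust_airspeed(+9.98): V ← 7.84 +9.98 = 17.82 m/s
final state: V = 17.82 m/s, rpm = 11079 → n = rpm/60 = 184.650000 rev/s
J = V / (n·D) = 17.82 / (184.650000 × 3.153) = 0.030608
regime bands: climb J<0.4997 | cruise [0.4997, 0.9994) | windmill J≥0.9994
J = 0.0306 → climb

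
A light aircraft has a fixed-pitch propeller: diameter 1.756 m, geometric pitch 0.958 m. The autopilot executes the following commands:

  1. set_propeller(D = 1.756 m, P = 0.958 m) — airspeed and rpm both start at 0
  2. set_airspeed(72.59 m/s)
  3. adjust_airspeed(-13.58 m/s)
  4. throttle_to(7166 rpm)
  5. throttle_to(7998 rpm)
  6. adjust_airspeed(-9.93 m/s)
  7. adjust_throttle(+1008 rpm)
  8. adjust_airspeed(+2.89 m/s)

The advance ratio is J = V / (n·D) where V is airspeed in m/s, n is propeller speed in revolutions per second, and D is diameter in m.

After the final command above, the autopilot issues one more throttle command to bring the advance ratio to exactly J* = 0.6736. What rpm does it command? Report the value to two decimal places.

set_propeller: D = 1.756 m, P = 0.958 m (p = P/D = 0.545558); state ← (V=0, rpm=0)
set_airspeed(72.59): V ← 72.59 m/s
adjust_airspeed(-13.58): V ← 72.59 -13.58 = 59.01 m/s
throttle_to(7166): rpm ← 7166
throttle_to(7998): rpm ← 7998
adjust_airspeed(-9.93): V ← 59.01 -9.93 = 49.08 m/s
adjust_throttle(+1008): rpm ← 7998 +1008 = 9006
adjust_airspeed(+2.89): V ← 49.08 +2.89 = 51.97 m/s
final state: V = 51.97 m/s, rpm = 9006 → n = rpm/60 = 150.100000 rev/s
target J* = 0.6736; solve J* = V/(n·D) for n: n = V/(J*·D) = 51.97/(0.6736 × 1.756) = 43.936568 rev/s
rpm = 60·n = 2636.194060

rpm = 2636.19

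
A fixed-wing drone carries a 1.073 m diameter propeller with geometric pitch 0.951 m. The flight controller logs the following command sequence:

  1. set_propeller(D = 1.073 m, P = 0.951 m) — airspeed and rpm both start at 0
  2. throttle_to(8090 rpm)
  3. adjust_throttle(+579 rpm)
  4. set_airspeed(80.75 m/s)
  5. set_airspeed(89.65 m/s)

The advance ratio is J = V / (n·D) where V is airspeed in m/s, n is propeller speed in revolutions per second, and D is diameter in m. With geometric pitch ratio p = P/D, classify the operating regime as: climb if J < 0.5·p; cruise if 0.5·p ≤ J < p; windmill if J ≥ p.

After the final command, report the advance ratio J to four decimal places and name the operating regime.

set_propeller: D = 1.073 m, P = 0.951 m (p = P/D = 0.886300); state ← (V=0, rpm=0)
throttle_to(8090): rpm ← 8090
adjust_throttle(+579): rpm ← 8090 +579 = 8669
set_airspeed(80.75): V ← 80.75 m/s
set_airspeed(89.65): V ← 89.65 m/s
final state: V = 89.65 m/s, rpm = 8669 → n = rpm/60 = 144.483333 rev/s
J = V / (n·D) = 89.65 / (144.483333 × 1.073) = 0.578273
regime bands: climb J<0.4432 | cruise [0.4432, 0.8863) | windmill J≥0.8863
J = 0.5783 → cruise

J = 0.5783, regime = cruise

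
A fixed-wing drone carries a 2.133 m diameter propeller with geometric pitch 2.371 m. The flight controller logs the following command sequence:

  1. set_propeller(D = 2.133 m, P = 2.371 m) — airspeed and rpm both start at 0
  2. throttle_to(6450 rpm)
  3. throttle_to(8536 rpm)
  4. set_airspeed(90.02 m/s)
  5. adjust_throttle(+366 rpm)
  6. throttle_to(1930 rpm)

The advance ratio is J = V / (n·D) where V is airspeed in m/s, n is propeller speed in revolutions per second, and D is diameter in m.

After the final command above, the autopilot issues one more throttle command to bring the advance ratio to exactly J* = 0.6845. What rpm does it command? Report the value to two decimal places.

rpm = 3699.35

set_propeller: D = 2.133 m, P = 2.371 m (p = P/D = 1.111580); state ← (V=0, rpm=0)
throttle_to(6450): rpm ← 6450
throttle_to(8536): rpm ← 8536
set_airspeed(90.02): V ← 90.02 m/s
adjust_throttle(+366): rpm ← 8536 +366 = 8902
throttle_to(1930): rpm ← 1930
final state: V = 90.02 m/s, rpm = 1930 → n = rpm/60 = 32.166667 rev/s
target J* = 0.6845; solve J* = V/(n·D) for n: n = V/(J*·D) = 90.02/(0.6845 × 2.133) = 61.655908 rev/s
rpm = 60·n = 3699.354503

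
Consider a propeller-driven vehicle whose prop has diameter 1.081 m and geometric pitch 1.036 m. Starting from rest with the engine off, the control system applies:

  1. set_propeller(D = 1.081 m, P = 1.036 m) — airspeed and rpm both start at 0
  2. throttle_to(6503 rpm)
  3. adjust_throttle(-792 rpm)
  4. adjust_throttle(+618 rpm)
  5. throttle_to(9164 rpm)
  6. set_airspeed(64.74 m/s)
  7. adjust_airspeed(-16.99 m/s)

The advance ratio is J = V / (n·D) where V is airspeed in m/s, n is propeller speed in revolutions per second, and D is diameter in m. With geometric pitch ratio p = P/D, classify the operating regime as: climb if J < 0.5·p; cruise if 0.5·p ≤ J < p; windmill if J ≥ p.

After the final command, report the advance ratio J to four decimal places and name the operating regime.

set_propeller: D = 1.081 m, P = 1.036 m (p = P/D = 0.958372); state ← (V=0, rpm=0)
throttle_to(6503): rpm ← 6503
adjust_throttle(-792): rpm ← 6503 -792 = 5711
adjust_throttle(+618): rpm ← 5711 +618 = 6329
throttle_to(9164): rpm ← 9164
set_airspeed(64.74): V ← 64.74 m/s
adjust_airspeed(-16.99): V ← 64.74 -16.99 = 47.75 m/s
final state: V = 47.75 m/s, rpm = 9164 → n = rpm/60 = 152.733333 rev/s
J = V / (n·D) = 47.75 / (152.733333 × 1.081) = 0.289210
regime bands: climb J<0.4792 | cruise [0.4792, 0.9584) | windmill J≥0.9584
J = 0.2892 → climb

J = 0.2892, regime = climb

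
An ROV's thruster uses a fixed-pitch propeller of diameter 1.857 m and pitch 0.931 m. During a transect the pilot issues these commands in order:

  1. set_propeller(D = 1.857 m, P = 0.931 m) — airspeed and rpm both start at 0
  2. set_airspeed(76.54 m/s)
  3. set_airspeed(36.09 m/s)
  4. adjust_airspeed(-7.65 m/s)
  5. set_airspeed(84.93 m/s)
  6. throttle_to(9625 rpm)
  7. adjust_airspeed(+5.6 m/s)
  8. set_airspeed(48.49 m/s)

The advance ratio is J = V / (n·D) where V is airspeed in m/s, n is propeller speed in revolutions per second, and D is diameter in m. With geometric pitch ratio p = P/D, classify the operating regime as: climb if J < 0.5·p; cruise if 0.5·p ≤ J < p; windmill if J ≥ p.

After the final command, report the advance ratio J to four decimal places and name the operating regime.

set_propeller: D = 1.857 m, P = 0.931 m (p = P/D = 0.501346); state ← (V=0, rpm=0)
set_airspeed(76.54): V ← 76.54 m/s
set_airspeed(36.09): V ← 36.09 m/s
adjust_airspeed(-7.65): V ← 36.09 -7.65 = 28.44 m/s
set_airspeed(84.93): V ← 84.93 m/s
throttle_to(9625): rpm ← 9625
adjust_airspeed(+5.6): V ← 84.93 +5.6 = 90.53 m/s
set_airspeed(48.49): V ← 48.49 m/s
final state: V = 48.49 m/s, rpm = 9625 → n = rpm/60 = 160.416667 rev/s
J = V / (n·D) = 48.49 / (160.416667 × 1.857) = 0.162776
regime bands: climb J<0.2507 | cruise [0.2507, 0.5013) | windmill J≥0.5013
J = 0.1628 → climb

J = 0.1628, regime = climb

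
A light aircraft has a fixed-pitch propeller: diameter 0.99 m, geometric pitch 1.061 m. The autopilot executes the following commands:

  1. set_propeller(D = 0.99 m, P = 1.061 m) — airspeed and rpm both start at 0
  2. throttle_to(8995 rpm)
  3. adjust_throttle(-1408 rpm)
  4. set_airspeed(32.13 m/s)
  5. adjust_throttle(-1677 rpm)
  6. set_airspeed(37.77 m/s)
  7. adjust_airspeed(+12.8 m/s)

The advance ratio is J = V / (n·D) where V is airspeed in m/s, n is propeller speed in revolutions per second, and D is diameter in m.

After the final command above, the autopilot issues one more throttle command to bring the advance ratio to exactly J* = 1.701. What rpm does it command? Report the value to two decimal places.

rpm = 1801.79

set_propeller: D = 0.99 m, P = 1.061 m (p = P/D = 1.071717); state ← (V=0, rpm=0)
throttle_to(8995): rpm ← 8995
adjust_throttle(-1408): rpm ← 8995 -1408 = 7587
set_airspeed(32.13): V ← 32.13 m/s
adjust_throttle(-1677): rpm ← 7587 -1677 = 5910
set_airspeed(37.77): V ← 37.77 m/s
adjust_airspeed(+12.8): V ← 37.77 +12.8 = 50.57 m/s
final state: V = 50.57 m/s, rpm = 5910 → n = rpm/60 = 98.500000 rev/s
target J* = 1.701; solve J* = V/(n·D) for n: n = V/(J*·D) = 50.57/(1.701 × 0.99) = 30.029870 rev/s
rpm = 60·n = 1801.792172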